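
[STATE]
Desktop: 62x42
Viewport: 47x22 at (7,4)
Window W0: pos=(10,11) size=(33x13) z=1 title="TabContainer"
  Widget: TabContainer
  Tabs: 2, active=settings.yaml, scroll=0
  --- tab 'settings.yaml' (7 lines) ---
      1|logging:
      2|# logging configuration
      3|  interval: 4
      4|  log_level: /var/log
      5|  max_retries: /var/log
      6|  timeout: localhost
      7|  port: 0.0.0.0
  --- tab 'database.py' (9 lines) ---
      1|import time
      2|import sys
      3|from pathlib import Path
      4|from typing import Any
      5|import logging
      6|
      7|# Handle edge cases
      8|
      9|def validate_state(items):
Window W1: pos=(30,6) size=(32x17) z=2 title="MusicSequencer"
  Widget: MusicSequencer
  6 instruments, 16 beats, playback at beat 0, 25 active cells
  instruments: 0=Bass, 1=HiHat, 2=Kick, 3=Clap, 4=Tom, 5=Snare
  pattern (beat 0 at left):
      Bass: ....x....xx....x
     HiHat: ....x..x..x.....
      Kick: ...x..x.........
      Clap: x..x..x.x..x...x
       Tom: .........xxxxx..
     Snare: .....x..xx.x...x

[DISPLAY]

                                               
                                               
                       ┏━━━━━━━━━━━━━━━━━━━━━━━
                       ┃ MusicSequencer        
                       ┠───────────────────────
                       ┃      ▼123456789012345 
                       ┃  Bass····█····██····█ 
   ┏━━━━━━━━━━━━━━━━━━━┃ HiHat····█··█··█····· 
   ┃ TabContainer      ┃  Kick···█··█········· 
   ┠───────────────────┃  Clap█··█··█·█··█···█ 
   ┃[settings.yaml]│ da┃   Tom·········█████·· 
   ┃───────────────────┃ Snare·····█··██·█···█ 
   ┃logging:           ┃                       
   ┃# logging configura┃                       
   ┃  interval: 4      ┃                       
   ┃  log_level: /var/l┃                       
   ┃  max_retries: /var┃                       
   ┃  timeout: localhos┃                       
   ┃  port: 0.0.0.0    ┗━━━━━━━━━━━━━━━━━━━━━━━
   ┗━━━━━━━━━━━━━━━━━━━━━━━━━━━━━━━┛           
                                               
                                               


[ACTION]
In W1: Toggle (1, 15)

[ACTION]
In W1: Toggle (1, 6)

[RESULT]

                                               
                                               
                       ┏━━━━━━━━━━━━━━━━━━━━━━━
                       ┃ MusicSequencer        
                       ┠───────────────────────
                       ┃      ▼123456789012345 
                       ┃  Bass····█····██····█ 
   ┏━━━━━━━━━━━━━━━━━━━┃ HiHat····█·██··█····█ 
   ┃ TabContainer      ┃  Kick···█··█········· 
   ┠───────────────────┃  Clap█··█··█·█··█···█ 
   ┃[settings.yaml]│ da┃   Tom·········█████·· 
   ┃───────────────────┃ Snare·····█··██·█···█ 
   ┃logging:           ┃                       
   ┃# logging configura┃                       
   ┃  interval: 4      ┃                       
   ┃  log_level: /var/l┃                       
   ┃  max_retries: /var┃                       
   ┃  timeout: localhos┃                       
   ┃  port: 0.0.0.0    ┗━━━━━━━━━━━━━━━━━━━━━━━
   ┗━━━━━━━━━━━━━━━━━━━━━━━━━━━━━━━┛           
                                               
                                               


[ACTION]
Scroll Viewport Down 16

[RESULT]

   ┃  max_retries: /var┃                       
   ┃  timeout: localhos┃                       
   ┃  port: 0.0.0.0    ┗━━━━━━━━━━━━━━━━━━━━━━━
   ┗━━━━━━━━━━━━━━━━━━━━━━━━━━━━━━━┛           
                                               
                                               
                                               
                                               
                                               
                                               
                                               
                                               
                                               
                                               
                                               
                                               
                                               
                                               
                                               
                                               
                                               
                                               


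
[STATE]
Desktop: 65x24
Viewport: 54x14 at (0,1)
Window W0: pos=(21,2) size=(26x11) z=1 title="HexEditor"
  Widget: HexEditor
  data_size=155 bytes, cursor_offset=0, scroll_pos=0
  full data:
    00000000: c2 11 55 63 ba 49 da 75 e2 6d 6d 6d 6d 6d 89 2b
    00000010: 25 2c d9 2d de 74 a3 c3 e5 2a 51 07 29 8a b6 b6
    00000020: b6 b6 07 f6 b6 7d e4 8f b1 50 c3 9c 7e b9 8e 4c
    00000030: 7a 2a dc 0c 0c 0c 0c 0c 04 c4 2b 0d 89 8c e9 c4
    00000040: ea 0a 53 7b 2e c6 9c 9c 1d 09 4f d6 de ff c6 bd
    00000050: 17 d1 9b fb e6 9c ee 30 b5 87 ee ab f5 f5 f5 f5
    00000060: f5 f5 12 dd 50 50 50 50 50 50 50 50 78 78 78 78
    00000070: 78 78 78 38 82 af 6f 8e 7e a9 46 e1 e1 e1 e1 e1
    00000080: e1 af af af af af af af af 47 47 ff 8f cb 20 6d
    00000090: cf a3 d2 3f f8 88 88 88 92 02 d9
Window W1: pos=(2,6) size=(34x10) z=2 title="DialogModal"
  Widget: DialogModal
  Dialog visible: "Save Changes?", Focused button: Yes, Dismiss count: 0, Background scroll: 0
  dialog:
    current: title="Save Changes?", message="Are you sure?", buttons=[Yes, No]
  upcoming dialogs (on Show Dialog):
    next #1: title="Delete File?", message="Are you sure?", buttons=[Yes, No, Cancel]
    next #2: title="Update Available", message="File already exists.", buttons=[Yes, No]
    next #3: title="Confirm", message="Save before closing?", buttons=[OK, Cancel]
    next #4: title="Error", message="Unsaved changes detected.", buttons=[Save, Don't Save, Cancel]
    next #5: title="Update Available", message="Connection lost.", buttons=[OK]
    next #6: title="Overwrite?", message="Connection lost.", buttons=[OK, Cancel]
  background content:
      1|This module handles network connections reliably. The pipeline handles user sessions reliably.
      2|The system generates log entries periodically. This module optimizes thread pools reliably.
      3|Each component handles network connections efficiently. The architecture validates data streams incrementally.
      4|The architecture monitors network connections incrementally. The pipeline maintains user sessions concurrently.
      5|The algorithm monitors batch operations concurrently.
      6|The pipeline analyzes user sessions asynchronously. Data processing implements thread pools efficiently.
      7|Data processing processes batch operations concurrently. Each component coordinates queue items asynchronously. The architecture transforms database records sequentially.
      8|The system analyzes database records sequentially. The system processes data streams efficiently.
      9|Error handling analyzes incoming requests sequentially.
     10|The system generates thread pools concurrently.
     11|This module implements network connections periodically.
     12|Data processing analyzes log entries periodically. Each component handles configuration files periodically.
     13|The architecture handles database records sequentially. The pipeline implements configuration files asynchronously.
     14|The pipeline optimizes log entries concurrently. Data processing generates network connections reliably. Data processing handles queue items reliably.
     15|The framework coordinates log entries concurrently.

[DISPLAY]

                                                      
                     ┏━━━━━━━━━━━━━━━━━━━━━━━━┓       
                     ┃ HexEditor              ┃       
                     ┠────────────────────────┨       
                     ┃00000000  C2 11 55 63 ba┃       
  ┏━━━━━━━━━━━━━━━━━━━━━━━━━━━━━━━━┓c d9 2d de┃       
  ┃ DialogModal                    ┃6 07 f6 b6┃       
  ┠────────────────────────────────┨a dc 0c 0c┃       
  ┃This mo┌───────────────┐ork conn┃a 53 7b 2e┃       
  ┃The sys│ Save Changes? │ entries┃1 9b fb e6┃       
  ┃Each co│ Are you sure? │etwork c┃5 12 dd 50┃       
  ┃The arc│   [Yes]  No   │s networ┃━━━━━━━━━━┛       
  ┃The alg└───────────────┘atch ope┃                  
  ┃The pipeline analyzes user sessi┃                  


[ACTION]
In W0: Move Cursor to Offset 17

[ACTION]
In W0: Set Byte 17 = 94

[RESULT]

                                                      
                     ┏━━━━━━━━━━━━━━━━━━━━━━━━┓       
                     ┃ HexEditor              ┃       
                     ┠────────────────────────┨       
                     ┃00000000  c2 11 55 63 ba┃       
  ┏━━━━━━━━━━━━━━━━━━━━━━━━━━━━━━━━┓4 d9 2d de┃       
  ┃ DialogModal                    ┃6 07 f6 b6┃       
  ┠────────────────────────────────┨a dc 0c 0c┃       
  ┃This mo┌───────────────┐ork conn┃a 53 7b 2e┃       
  ┃The sys│ Save Changes? │ entries┃1 9b fb e6┃       
  ┃Each co│ Are you sure? │etwork c┃5 12 dd 50┃       
  ┃The arc│   [Yes]  No   │s networ┃━━━━━━━━━━┛       
  ┃The alg└───────────────┘atch ope┃                  
  ┃The pipeline analyzes user sessi┃                  


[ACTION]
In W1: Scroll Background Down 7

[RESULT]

                                                      
                     ┏━━━━━━━━━━━━━━━━━━━━━━━━┓       
                     ┃ HexEditor              ┃       
                     ┠────────────────────────┨       
                     ┃00000000  c2 11 55 63 ba┃       
  ┏━━━━━━━━━━━━━━━━━━━━━━━━━━━━━━━━┓4 d9 2d de┃       
  ┃ DialogModal                    ┃6 07 f6 b6┃       
  ┠────────────────────────────────┨a dc 0c 0c┃       
  ┃The sys┌───────────────┐base rec┃a 53 7b 2e┃       
  ┃Error h│ Save Changes? │incoming┃1 9b fb e6┃       
  ┃The sys│ Are you sure? │ead pool┃5 12 dd 50┃       
  ┃This mo│   [Yes]  No   │etwork c┃━━━━━━━━━━┛       
  ┃Data pr└───────────────┘ log ent┃                  
  ┃The architecture handles databas┃                  


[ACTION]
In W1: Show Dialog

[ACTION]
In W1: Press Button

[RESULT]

                                                      
                     ┏━━━━━━━━━━━━━━━━━━━━━━━━┓       
                     ┃ HexEditor              ┃       
                     ┠────────────────────────┨       
                     ┃00000000  c2 11 55 63 ba┃       
  ┏━━━━━━━━━━━━━━━━━━━━━━━━━━━━━━━━┓4 d9 2d de┃       
  ┃ DialogModal                    ┃6 07 f6 b6┃       
  ┠────────────────────────────────┨a dc 0c 0c┃       
  ┃The system analyzes database rec┃a 53 7b 2e┃       
  ┃Error handling analyzes incoming┃1 9b fb e6┃       
  ┃The system generates thread pool┃5 12 dd 50┃       
  ┃This module implements network c┃━━━━━━━━━━┛       
  ┃Data processing analyzes log ent┃                  
  ┃The architecture handles databas┃                  


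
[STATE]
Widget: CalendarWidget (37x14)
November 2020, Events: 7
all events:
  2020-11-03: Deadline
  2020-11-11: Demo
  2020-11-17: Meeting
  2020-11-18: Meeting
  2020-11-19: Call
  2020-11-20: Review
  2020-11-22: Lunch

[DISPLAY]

            November 2020            
Mo Tu We Th Fr Sa Su                 
                   1                 
 2  3*  4  5  6  7  8                
 9 10 11* 12 13 14 15                
16 17* 18* 19* 20* 21 22*            
23 24 25 26 27 28 29                 
30                                   
                                     
                                     
                                     
                                     
                                     
                                     


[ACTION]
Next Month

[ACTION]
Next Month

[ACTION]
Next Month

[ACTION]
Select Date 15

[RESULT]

            February 2021            
Mo Tu We Th Fr Sa Su                 
 1  2  3  4  5  6  7                 
 8  9 10 11 12 13 14                 
[15] 16 17 18 19 20 21               
22 23 24 25 26 27 28                 
                                     
                                     
                                     
                                     
                                     
                                     
                                     
                                     


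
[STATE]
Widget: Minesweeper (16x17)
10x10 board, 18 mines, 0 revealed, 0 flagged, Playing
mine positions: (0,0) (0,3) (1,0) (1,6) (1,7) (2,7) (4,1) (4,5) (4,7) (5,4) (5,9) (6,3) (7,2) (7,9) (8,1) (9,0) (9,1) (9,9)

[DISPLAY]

■■■■■■■■■■      
■■■■■■■■■■      
■■■■■■■■■■      
■■■■■■■■■■      
■■■■■■■■■■      
■■■■■■■■■■      
■■■■■■■■■■      
■■■■■■■■■■      
■■■■■■■■■■      
■■■■■■■■■■      
                
                
                
                
                
                
                


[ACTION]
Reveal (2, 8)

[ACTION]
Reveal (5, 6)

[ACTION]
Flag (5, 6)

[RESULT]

■■■■■■■■■■      
■■■■■■■■■■      
■■■■■■■■2■      
■■■■■■■■■■      
■■■■■■■■■■      
■■■■■■2■■■      
■■■■■■■■■■      
■■■■■■■■■■      
■■■■■■■■■■      
■■■■■■■■■■      
                
                
                
                
                
                
                


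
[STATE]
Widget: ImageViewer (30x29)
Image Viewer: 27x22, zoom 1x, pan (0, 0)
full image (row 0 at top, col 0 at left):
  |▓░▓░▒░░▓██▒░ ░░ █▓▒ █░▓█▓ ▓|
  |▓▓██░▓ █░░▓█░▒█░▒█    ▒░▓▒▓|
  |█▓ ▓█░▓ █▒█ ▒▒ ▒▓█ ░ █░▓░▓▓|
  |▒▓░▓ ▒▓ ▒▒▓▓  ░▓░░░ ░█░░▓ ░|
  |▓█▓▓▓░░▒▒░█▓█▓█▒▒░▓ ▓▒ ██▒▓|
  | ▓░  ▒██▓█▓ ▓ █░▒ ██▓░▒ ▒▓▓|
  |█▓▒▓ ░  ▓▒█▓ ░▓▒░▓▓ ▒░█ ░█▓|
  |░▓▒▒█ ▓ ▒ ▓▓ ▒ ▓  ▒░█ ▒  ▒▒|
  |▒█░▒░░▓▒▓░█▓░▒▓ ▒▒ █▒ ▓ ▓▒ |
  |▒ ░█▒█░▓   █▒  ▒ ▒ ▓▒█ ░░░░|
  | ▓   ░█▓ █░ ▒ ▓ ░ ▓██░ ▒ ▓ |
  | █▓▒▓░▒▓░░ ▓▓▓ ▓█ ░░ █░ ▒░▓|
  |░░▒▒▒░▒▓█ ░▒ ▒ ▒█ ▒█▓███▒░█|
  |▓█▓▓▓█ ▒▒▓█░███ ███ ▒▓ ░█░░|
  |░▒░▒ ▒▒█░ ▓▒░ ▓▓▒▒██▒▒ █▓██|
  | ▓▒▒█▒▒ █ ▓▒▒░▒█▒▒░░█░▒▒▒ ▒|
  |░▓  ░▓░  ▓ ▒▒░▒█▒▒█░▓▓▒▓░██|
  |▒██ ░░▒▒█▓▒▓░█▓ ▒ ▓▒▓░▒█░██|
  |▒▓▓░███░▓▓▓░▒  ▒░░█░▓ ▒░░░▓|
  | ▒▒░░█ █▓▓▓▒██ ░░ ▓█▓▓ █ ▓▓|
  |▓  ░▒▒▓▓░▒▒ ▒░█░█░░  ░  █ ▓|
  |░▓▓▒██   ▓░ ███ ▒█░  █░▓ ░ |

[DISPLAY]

▓░▓░▒░░▓██▒░ ░░ █▓▒ █░▓█▓ ▓   
▓▓██░▓ █░░▓█░▒█░▒█    ▒░▓▒▓   
█▓ ▓█░▓ █▒█ ▒▒ ▒▓█ ░ █░▓░▓▓   
▒▓░▓ ▒▓ ▒▒▓▓  ░▓░░░ ░█░░▓ ░   
▓█▓▓▓░░▒▒░█▓█▓█▒▒░▓ ▓▒ ██▒▓   
 ▓░  ▒██▓█▓ ▓ █░▒ ██▓░▒ ▒▓▓   
█▓▒▓ ░  ▓▒█▓ ░▓▒░▓▓ ▒░█ ░█▓   
░▓▒▒█ ▓ ▒ ▓▓ ▒ ▓  ▒░█ ▒  ▒▒   
▒█░▒░░▓▒▓░█▓░▒▓ ▒▒ █▒ ▓ ▓▒    
▒ ░█▒█░▓   █▒  ▒ ▒ ▓▒█ ░░░░   
 ▓   ░█▓ █░ ▒ ▓ ░ ▓██░ ▒ ▓    
 █▓▒▓░▒▓░░ ▓▓▓ ▓█ ░░ █░ ▒░▓   
░░▒▒▒░▒▓█ ░▒ ▒ ▒█ ▒█▓███▒░█   
▓█▓▓▓█ ▒▒▓█░███ ███ ▒▓ ░█░░   
░▒░▒ ▒▒█░ ▓▒░ ▓▓▒▒██▒▒ █▓██   
 ▓▒▒█▒▒ █ ▓▒▒░▒█▒▒░░█░▒▒▒ ▒   
░▓  ░▓░  ▓ ▒▒░▒█▒▒█░▓▓▒▓░██   
▒██ ░░▒▒█▓▒▓░█▓ ▒ ▓▒▓░▒█░██   
▒▓▓░███░▓▓▓░▒  ▒░░█░▓ ▒░░░▓   
 ▒▒░░█ █▓▓▓▒██ ░░ ▓█▓▓ █ ▓▓   
▓  ░▒▒▓▓░▒▒ ▒░█░█░░  ░  █ ▓   
░▓▓▒██   ▓░ ███ ▒█░  █░▓ ░    
                              
                              
                              
                              
                              
                              
                              


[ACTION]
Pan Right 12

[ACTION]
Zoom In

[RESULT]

░░▓▓████▒▒░░  ░░░░  ██▓▓▒▒  ██
░░▓▓████▒▒░░  ░░░░  ██▓▓▒▒  ██
  ██░░░░▓▓██░░▒▒██░░▒▒██      
  ██░░░░▓▓██░░▒▒██░░▒▒██      
▓▓  ██▒▒██  ▒▒▒▒  ▒▒▓▓██  ░░  
▓▓  ██▒▒██  ▒▒▒▒  ▒▒▓▓██  ░░  
▓▓  ▒▒▒▒▓▓▓▓    ░░▓▓░░░░░░  ░░
▓▓  ▒▒▒▒▓▓▓▓    ░░▓▓░░░░░░  ░░
░░▒▒▒▒░░██▓▓██▓▓██▒▒▒▒░░▓▓  ▓▓
░░▒▒▒▒░░██▓▓██▓▓██▒▒▒▒░░▓▓  ▓▓
████▓▓██▓▓  ▓▓  ██░░▒▒  ████▓▓
████▓▓██▓▓  ▓▓  ██░░▒▒  ████▓▓
    ▓▓▒▒██▓▓  ░░▓▓▒▒░░▓▓▓▓  ▒▒
    ▓▓▒▒██▓▓  ░░▓▓▒▒░░▓▓▓▓  ▒▒
▓▓  ▒▒  ▓▓▓▓  ▒▒  ▓▓    ▒▒░░██
▓▓  ▒▒  ▓▓▓▓  ▒▒  ▓▓    ▒▒░░██
▓▓▒▒▓▓░░██▓▓░░▒▒▓▓  ▒▒▒▒  ██▒▒
▓▓▒▒▓▓░░██▓▓░░▒▒▓▓  ▒▒▒▒  ██▒▒
░░▓▓      ██▒▒    ▒▒  ▒▒  ▓▓▒▒
░░▓▓      ██▒▒    ▒▒  ▒▒  ▓▓▒▒
██▓▓  ██░░  ▒▒  ▓▓  ░░  ▓▓████
██▓▓  ██░░  ▒▒  ▓▓  ░░  ▓▓████
▒▒▓▓░░░░  ▓▓▓▓▓▓  ▓▓██  ░░░░  
▒▒▓▓░░░░  ▓▓▓▓▓▓  ▓▓██  ░░░░  
▒▒▓▓██  ░░▒▒  ▒▒  ▒▒██  ▒▒██▓▓
▒▒▓▓██  ░░▒▒  ▒▒  ▒▒██  ▒▒██▓▓
  ▒▒▒▒▓▓██░░██████  ██████  ▒▒
  ▒▒▒▒▓▓██░░██████  ██████  ▒▒
▒▒██░░  ▓▓▒▒░░  ▓▓▓▓▒▒▒▒████▒▒


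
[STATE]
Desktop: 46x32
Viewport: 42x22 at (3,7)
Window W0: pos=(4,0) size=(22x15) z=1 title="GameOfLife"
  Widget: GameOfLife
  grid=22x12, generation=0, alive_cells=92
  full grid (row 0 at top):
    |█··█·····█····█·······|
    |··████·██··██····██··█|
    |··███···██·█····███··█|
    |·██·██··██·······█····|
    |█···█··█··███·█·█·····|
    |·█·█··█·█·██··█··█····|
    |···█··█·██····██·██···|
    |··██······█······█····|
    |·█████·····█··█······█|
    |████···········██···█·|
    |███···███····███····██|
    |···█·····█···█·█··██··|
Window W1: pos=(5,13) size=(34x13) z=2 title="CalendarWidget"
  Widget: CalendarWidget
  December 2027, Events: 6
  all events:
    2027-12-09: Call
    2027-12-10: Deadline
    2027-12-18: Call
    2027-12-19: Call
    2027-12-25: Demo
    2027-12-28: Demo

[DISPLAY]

 ┃···█··█··███·█·█····┃                   
 ┃█·█··█·█·██··█··█···┃                   
 ┃··█··█·██····██·██··┃                   
 ┃·██······█······█···┃                   
 ┃█████·····█··█······┃                   
 ┃███···········██···█┃                   
 ┃┏━━━━━━━━━━━━━━━━━━━━━━━━━━━━━━━━┓      
 ┗┃ CalendarWidget                 ┃      
  ┠────────────────────────────────┨      
  ┃         December 2027          ┃      
  ┃Mo Tu We Th Fr Sa Su            ┃      
  ┃       1  2  3  4  5            ┃      
  ┃ 6  7  8  9* 10* 11 12          ┃      
  ┃13 14 15 16 17 18* 19*          ┃      
  ┃20 21 22 23 24 25* 26           ┃      
  ┃27 28* 29 30 31                 ┃      
  ┃                                ┃      
  ┃                                ┃      
  ┗━━━━━━━━━━━━━━━━━━━━━━━━━━━━━━━━┛      
                                          
                                          
                                          


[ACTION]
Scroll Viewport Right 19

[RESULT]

┃···█··█··███·█·█····┃                    
┃█·█··█·█·██··█··█···┃                    
┃··█··█·██····██·██··┃                    
┃·██······█······█···┃                    
┃█████·····█··█······┃                    
┃███···········██···█┃                    
┃┏━━━━━━━━━━━━━━━━━━━━━━━━━━━━━━━━┓       
┗┃ CalendarWidget                 ┃       
 ┠────────────────────────────────┨       
 ┃         December 2027          ┃       
 ┃Mo Tu We Th Fr Sa Su            ┃       
 ┃       1  2  3  4  5            ┃       
 ┃ 6  7  8  9* 10* 11 12          ┃       
 ┃13 14 15 16 17 18* 19*          ┃       
 ┃20 21 22 23 24 25* 26           ┃       
 ┃27 28* 29 30 31                 ┃       
 ┃                                ┃       
 ┃                                ┃       
 ┗━━━━━━━━━━━━━━━━━━━━━━━━━━━━━━━━┛       
                                          
                                          
                                          


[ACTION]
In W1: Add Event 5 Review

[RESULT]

┃···█··█··███·█·█····┃                    
┃█·█··█·█·██··█··█···┃                    
┃··█··█·██····██·██··┃                    
┃·██······█······█···┃                    
┃█████·····█··█······┃                    
┃███···········██···█┃                    
┃┏━━━━━━━━━━━━━━━━━━━━━━━━━━━━━━━━┓       
┗┃ CalendarWidget                 ┃       
 ┠────────────────────────────────┨       
 ┃         December 2027          ┃       
 ┃Mo Tu We Th Fr Sa Su            ┃       
 ┃       1  2  3  4  5*           ┃       
 ┃ 6  7  8  9* 10* 11 12          ┃       
 ┃13 14 15 16 17 18* 19*          ┃       
 ┃20 21 22 23 24 25* 26           ┃       
 ┃27 28* 29 30 31                 ┃       
 ┃                                ┃       
 ┃                                ┃       
 ┗━━━━━━━━━━━━━━━━━━━━━━━━━━━━━━━━┛       
                                          
                                          
                                          


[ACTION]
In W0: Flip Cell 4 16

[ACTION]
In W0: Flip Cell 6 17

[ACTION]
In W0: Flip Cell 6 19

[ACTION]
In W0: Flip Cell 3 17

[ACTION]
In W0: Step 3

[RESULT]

┃·····█·█··███···█···┃                    
┃·····█·█····█·█··██·┃                    
┃····██·█···█··█··██·┃                    
┃····███████····█·██·┃                    
┃····█████······██···┃                    
┃·····██·····█████··█┃                    
┃┏━━━━━━━━━━━━━━━━━━━━━━━━━━━━━━━━┓       
┗┃ CalendarWidget                 ┃       
 ┠────────────────────────────────┨       
 ┃         December 2027          ┃       
 ┃Mo Tu We Th Fr Sa Su            ┃       
 ┃       1  2  3  4  5*           ┃       
 ┃ 6  7  8  9* 10* 11 12          ┃       
 ┃13 14 15 16 17 18* 19*          ┃       
 ┃20 21 22 23 24 25* 26           ┃       
 ┃27 28* 29 30 31                 ┃       
 ┃                                ┃       
 ┃                                ┃       
 ┗━━━━━━━━━━━━━━━━━━━━━━━━━━━━━━━━┛       
                                          
                                          
                                          


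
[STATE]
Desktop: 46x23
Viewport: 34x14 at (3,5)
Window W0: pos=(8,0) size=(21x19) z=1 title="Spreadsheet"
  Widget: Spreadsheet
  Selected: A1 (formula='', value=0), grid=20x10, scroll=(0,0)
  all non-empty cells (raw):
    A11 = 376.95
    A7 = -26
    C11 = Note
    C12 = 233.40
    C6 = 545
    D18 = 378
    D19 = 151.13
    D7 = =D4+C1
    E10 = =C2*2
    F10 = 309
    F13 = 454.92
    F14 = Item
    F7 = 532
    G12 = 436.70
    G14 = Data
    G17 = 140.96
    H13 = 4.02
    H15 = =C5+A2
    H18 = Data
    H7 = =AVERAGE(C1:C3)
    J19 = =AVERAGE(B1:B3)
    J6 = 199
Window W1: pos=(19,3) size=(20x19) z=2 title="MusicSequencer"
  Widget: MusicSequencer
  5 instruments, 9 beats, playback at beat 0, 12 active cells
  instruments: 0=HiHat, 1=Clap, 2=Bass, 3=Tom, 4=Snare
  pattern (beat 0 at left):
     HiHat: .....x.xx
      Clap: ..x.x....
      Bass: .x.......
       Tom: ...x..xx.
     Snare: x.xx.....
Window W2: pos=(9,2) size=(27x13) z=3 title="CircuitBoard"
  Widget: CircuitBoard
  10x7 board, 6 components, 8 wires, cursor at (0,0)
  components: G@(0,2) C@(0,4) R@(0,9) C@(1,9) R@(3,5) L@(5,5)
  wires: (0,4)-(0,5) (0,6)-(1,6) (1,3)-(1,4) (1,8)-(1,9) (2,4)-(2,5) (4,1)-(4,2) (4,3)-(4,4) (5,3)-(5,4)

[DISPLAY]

     ┃┃   0 1 2 3 4 5 6 7 8 9   ┃─
     ┃┃0  [.]      G       C ─ ·┃ 
     ┃┃                         ┃ 
     ┃┃1               · ─ ·    ┃ 
     ┃┃                         ┃ 
     ┃┃2                   · ─ ·┃ 
     ┃┃                         ┃ 
     ┃┃3                       R┃ 
     ┃┃                         ┃ 
     ┃┗━━━━━━━━━━━━━━━━━━━━━━━━━┛ 
     ┃ 10       ┃                 
     ┃ 11   376.┃                 
     ┃ 12       ┃                 
     ┗━━━━━━━━━━┃                 


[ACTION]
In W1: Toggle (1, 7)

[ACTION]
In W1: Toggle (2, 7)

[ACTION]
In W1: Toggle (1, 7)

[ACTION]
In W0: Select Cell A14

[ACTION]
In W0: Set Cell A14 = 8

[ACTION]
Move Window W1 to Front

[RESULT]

     ┃┃   0 1 2 ┠─────────────────
     ┃┃0  [.]   ┃      ▼12345678  
     ┃┃         ┃ HiHat·····█·██  
     ┃┃1        ┃  Clap··█·█····  
     ┃┃         ┃  Bass·█·····█·  
     ┃┃2        ┃   Tom···█··██·  
     ┃┃         ┃ Snare█·██·····  
     ┃┃3        ┃                 
     ┃┃         ┃                 
     ┃┗━━━━━━━━━┃                 
     ┃ 10       ┃                 
     ┃ 11   376.┃                 
     ┃ 12       ┃                 
     ┗━━━━━━━━━━┃                 


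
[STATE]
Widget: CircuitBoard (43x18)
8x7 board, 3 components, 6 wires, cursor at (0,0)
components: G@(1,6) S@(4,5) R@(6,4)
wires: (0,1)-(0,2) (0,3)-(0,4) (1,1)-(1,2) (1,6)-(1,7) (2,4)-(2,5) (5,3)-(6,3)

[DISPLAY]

   0 1 2 3 4 5 6 7                         
0  [.]  · ─ ·   · ─ ·                      
                                           
1       · ─ ·               G ─ ·          
                                           
2                   · ─ ·                  
                                           
3                                          
                                           
4                       S                  
                                           
5               ·                          
                │                          
6               ·   R                      
Cursor: (0,0)                              
                                           
                                           
                                           


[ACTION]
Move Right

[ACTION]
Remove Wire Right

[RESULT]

   0 1 2 3 4 5 6 7                         
0      [.]      · ─ ·                      
                                           
1       · ─ ·               G ─ ·          
                                           
2                   · ─ ·                  
                                           
3                                          
                                           
4                       S                  
                                           
5               ·                          
                │                          
6               ·   R                      
Cursor: (0,1)                              
                                           
                                           
                                           


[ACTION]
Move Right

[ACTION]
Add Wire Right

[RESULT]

   0 1 2 3 4 5 6 7                         
0          [.]─ · ─ ·                      
                                           
1       · ─ ·               G ─ ·          
                                           
2                   · ─ ·                  
                                           
3                                          
                                           
4                       S                  
                                           
5               ·                          
                │                          
6               ·   R                      
Cursor: (0,2)                              
                                           
                                           
                                           


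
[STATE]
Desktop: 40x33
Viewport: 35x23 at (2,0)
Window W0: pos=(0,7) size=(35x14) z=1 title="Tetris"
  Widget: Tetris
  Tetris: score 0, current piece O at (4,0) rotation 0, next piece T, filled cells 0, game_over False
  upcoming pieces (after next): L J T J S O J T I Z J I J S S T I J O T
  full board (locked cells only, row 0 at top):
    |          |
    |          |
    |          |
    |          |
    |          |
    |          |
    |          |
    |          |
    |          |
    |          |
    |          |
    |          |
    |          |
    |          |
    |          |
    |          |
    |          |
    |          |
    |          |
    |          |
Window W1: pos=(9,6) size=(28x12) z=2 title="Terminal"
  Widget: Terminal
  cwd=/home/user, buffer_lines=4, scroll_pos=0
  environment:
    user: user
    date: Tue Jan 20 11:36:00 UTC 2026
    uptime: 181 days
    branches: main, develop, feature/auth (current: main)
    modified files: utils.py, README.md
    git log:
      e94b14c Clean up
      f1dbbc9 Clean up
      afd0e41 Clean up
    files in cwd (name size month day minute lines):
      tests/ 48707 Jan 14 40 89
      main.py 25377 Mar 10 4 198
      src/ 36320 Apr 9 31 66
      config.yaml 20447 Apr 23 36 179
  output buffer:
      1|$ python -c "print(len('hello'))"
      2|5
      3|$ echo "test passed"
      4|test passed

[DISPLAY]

                                   
                                   
                                   
                                   
                                   
                                   
       ┏━━━━━━━━━━━━━━━━━━━━━━━━━━┓
━━━━━━━┃ Terminal                 ┃
Tetris ┠──────────────────────────┨
───────┃$ python -c "print(len('he┃
       ┃5                         ┃
       ┃$ echo "test passed"      ┃
       ┃test passed               ┃
       ┃$ █                       ┃
       ┃                          ┃
       ┃                          ┃
       ┃                          ┃
       ┗━━━━━━━━━━━━━━━━━━━━━━━━━━┛
         │                      ┃  
         │                      ┃  
━━━━━━━━━━━━━━━━━━━━━━━━━━━━━━━━┛  
                                   
                                   


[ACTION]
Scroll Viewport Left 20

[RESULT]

                                   
                                   
                                   
                                   
                                   
                                   
         ┏━━━━━━━━━━━━━━━━━━━━━━━━━
┏━━━━━━━━┃ Terminal                
┃ Tetris ┠─────────────────────────
┠────────┃$ python -c "print(len('h
┃        ┃5                        
┃        ┃$ echo "test passed"     
┃        ┃test passed              
┃        ┃$ █                      
┃        ┃                         
┃        ┃                         
┃        ┃                         
┃        ┗━━━━━━━━━━━━━━━━━━━━━━━━━
┃          │                      ┃
┃          │                      ┃
┗━━━━━━━━━━━━━━━━━━━━━━━━━━━━━━━━━┛
                                   
                                   


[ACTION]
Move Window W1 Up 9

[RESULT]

         ┏━━━━━━━━━━━━━━━━━━━━━━━━━
         ┃ Terminal                
         ┠─────────────────────────
         ┃$ python -c "print(len('h
         ┃5                        
         ┃$ echo "test passed"     
         ┃test passed              
┏━━━━━━━━┃$ █                      
┃ Tetris ┃                         
┠────────┃                         
┃        ┃                         
┃        ┗━━━━━━━━━━━━━━━━━━━━━━━━━
┃          │▒▒▒                   ┃
┃          │                      ┃
┃          │                      ┃
┃          │                      ┃
┃          │Score:                ┃
┃          │0                     ┃
┃          │                      ┃
┃          │                      ┃
┗━━━━━━━━━━━━━━━━━━━━━━━━━━━━━━━━━┛
                                   
                                   


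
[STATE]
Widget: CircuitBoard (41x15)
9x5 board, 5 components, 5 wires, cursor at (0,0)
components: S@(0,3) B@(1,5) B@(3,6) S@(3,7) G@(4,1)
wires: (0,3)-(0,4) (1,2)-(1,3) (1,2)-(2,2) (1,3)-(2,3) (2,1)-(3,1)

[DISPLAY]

   0 1 2 3 4 5 6 7 8                     
0  [.]          S ─ ·                    
                                         
1           · ─ ·       B                
            │   │                        
2       ·   ·   ·                        
        │                                
3       ·                   B   S        
                                         
4       G                                
Cursor: (0,0)                            
                                         
                                         
                                         
                                         


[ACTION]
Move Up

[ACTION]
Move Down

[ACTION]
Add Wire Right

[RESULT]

   0 1 2 3 4 5 6 7 8                     
0               S ─ ·                    
                                         
1  [.]─ ·   · ─ ·       B                
            │   │                        
2       ·   ·   ·                        
        │                                
3       ·                   B   S        
                                         
4       G                                
Cursor: (1,0)                            
                                         
                                         
                                         
                                         


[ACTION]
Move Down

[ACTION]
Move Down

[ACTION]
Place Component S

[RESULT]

   0 1 2 3 4 5 6 7 8                     
0               S ─ ·                    
                                         
1   · ─ ·   · ─ ·       B                
            │   │                        
2       ·   ·   ·                        
        │                                
3  [S]  ·                   B   S        
                                         
4       G                                
Cursor: (3,0)                            
                                         
                                         
                                         
                                         
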